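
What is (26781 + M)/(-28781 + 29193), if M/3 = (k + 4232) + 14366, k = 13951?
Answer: 31107/103 ≈ 302.01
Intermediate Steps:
M = 97647 (M = 3*((13951 + 4232) + 14366) = 3*(18183 + 14366) = 3*32549 = 97647)
(26781 + M)/(-28781 + 29193) = (26781 + 97647)/(-28781 + 29193) = 124428/412 = 124428*(1/412) = 31107/103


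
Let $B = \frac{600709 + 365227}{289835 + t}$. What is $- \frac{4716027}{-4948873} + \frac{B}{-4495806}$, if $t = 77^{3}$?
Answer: $\frac{989046573367469893}{1037879418681809424} \approx 0.95295$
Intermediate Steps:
$t = 456533$
$B = \frac{60371}{46648}$ ($B = \frac{600709 + 365227}{289835 + 456533} = \frac{965936}{746368} = 965936 \cdot \frac{1}{746368} = \frac{60371}{46648} \approx 1.2942$)
$- \frac{4716027}{-4948873} + \frac{B}{-4495806} = - \frac{4716027}{-4948873} + \frac{60371}{46648 \left(-4495806\right)} = \left(-4716027\right) \left(- \frac{1}{4948873}\right) + \frac{60371}{46648} \left(- \frac{1}{4495806}\right) = \frac{4716027}{4948873} - \frac{60371}{209720358288} = \frac{989046573367469893}{1037879418681809424}$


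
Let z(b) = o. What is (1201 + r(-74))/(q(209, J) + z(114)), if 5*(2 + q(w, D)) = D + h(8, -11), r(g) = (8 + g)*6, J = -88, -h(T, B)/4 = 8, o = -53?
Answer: -805/79 ≈ -10.190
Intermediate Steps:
h(T, B) = -32 (h(T, B) = -4*8 = -32)
z(b) = -53
r(g) = 48 + 6*g
q(w, D) = -42/5 + D/5 (q(w, D) = -2 + (D - 32)/5 = -2 + (-32 + D)/5 = -2 + (-32/5 + D/5) = -42/5 + D/5)
(1201 + r(-74))/(q(209, J) + z(114)) = (1201 + (48 + 6*(-74)))/((-42/5 + (⅕)*(-88)) - 53) = (1201 + (48 - 444))/((-42/5 - 88/5) - 53) = (1201 - 396)/(-26 - 53) = 805/(-79) = 805*(-1/79) = -805/79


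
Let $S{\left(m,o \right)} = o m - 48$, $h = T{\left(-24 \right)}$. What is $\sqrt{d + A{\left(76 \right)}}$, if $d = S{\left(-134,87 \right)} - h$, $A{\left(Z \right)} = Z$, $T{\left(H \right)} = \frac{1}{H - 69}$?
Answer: $\frac{i \sqrt{100587777}}{93} \approx 107.84 i$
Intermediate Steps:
$T{\left(H \right)} = \frac{1}{-69 + H}$
$h = - \frac{1}{93}$ ($h = \frac{1}{-69 - 24} = \frac{1}{-93} = - \frac{1}{93} \approx -0.010753$)
$S{\left(m,o \right)} = -48 + m o$ ($S{\left(m,o \right)} = m o - 48 = -48 + m o$)
$d = - \frac{1088657}{93}$ ($d = \left(-48 - 11658\right) - - \frac{1}{93} = \left(-48 - 11658\right) + \frac{1}{93} = -11706 + \frac{1}{93} = - \frac{1088657}{93} \approx -11706.0$)
$\sqrt{d + A{\left(76 \right)}} = \sqrt{- \frac{1088657}{93} + 76} = \sqrt{- \frac{1081589}{93}} = \frac{i \sqrt{100587777}}{93}$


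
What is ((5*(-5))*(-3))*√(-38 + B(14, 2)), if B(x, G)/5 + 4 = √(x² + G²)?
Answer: 75*√(-58 + 50*√2) ≈ 267.39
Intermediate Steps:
B(x, G) = -20 + 5*√(G² + x²) (B(x, G) = -20 + 5*√(x² + G²) = -20 + 5*√(G² + x²))
((5*(-5))*(-3))*√(-38 + B(14, 2)) = ((5*(-5))*(-3))*√(-38 + (-20 + 5*√(2² + 14²))) = (-25*(-3))*√(-38 + (-20 + 5*√(4 + 196))) = 75*√(-38 + (-20 + 5*√200)) = 75*√(-38 + (-20 + 5*(10*√2))) = 75*√(-38 + (-20 + 50*√2)) = 75*√(-58 + 50*√2)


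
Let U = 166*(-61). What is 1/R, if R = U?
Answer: -1/10126 ≈ -9.8756e-5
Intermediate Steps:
U = -10126
R = -10126
1/R = 1/(-10126) = -1/10126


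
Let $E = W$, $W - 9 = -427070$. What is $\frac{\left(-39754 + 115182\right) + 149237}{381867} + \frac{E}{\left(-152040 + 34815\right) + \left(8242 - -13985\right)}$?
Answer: $\frac{61474409519}{12092200422} \approx 5.0838$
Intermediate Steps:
$W = -427061$ ($W = 9 - 427070 = -427061$)
$E = -427061$
$\frac{\left(-39754 + 115182\right) + 149237}{381867} + \frac{E}{\left(-152040 + 34815\right) + \left(8242 - -13985\right)} = \frac{\left(-39754 + 115182\right) + 149237}{381867} - \frac{427061}{\left(-152040 + 34815\right) + \left(8242 - -13985\right)} = \left(75428 + 149237\right) \frac{1}{381867} - \frac{427061}{-117225 + \left(8242 + 13985\right)} = 224665 \cdot \frac{1}{381867} - \frac{427061}{-117225 + 22227} = \frac{224665}{381867} - \frac{427061}{-94998} = \frac{224665}{381867} - - \frac{427061}{94998} = \frac{224665}{381867} + \frac{427061}{94998} = \frac{61474409519}{12092200422}$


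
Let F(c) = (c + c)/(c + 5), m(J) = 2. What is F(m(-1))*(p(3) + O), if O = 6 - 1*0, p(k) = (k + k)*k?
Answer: 96/7 ≈ 13.714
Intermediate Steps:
p(k) = 2*k**2 (p(k) = (2*k)*k = 2*k**2)
O = 6 (O = 6 + 0 = 6)
F(c) = 2*c/(5 + c) (F(c) = (2*c)/(5 + c) = 2*c/(5 + c))
F(m(-1))*(p(3) + O) = (2*2/(5 + 2))*(2*3**2 + 6) = (2*2/7)*(2*9 + 6) = (2*2*(1/7))*(18 + 6) = (4/7)*24 = 96/7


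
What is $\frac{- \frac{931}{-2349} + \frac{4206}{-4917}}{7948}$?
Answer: $- \frac{1767389}{30599887428} \approx -5.7758 \cdot 10^{-5}$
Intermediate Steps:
$\frac{- \frac{931}{-2349} + \frac{4206}{-4917}}{7948} = \left(\left(-931\right) \left(- \frac{1}{2349}\right) + 4206 \left(- \frac{1}{4917}\right)\right) \frac{1}{7948} = \left(\frac{931}{2349} - \frac{1402}{1639}\right) \frac{1}{7948} = \left(- \frac{1767389}{3850011}\right) \frac{1}{7948} = - \frac{1767389}{30599887428}$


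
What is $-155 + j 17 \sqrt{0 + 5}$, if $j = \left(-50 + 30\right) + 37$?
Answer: $-155 + 289 \sqrt{5} \approx 491.22$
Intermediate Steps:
$j = 17$ ($j = -20 + 37 = 17$)
$-155 + j 17 \sqrt{0 + 5} = -155 + 17 \cdot 17 \sqrt{0 + 5} = -155 + 17 \cdot 17 \sqrt{5} = -155 + 289 \sqrt{5}$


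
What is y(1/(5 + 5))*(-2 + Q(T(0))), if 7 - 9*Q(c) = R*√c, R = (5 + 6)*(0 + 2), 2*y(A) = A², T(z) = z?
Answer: -11/1800 ≈ -0.0061111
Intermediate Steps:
y(A) = A²/2
R = 22 (R = 11*2 = 22)
Q(c) = 7/9 - 22*√c/9
y(1/(5 + 5))*(-2 + Q(T(0))) = ((1/(5 + 5))²/2)*(-2 + (7/9 - 22*√0/9)) = ((1/10)²/2)*(-2 + (7/9 - 22/9*0)) = ((⅒)²/2)*(-2 + (7/9 + 0)) = ((½)*(1/100))*(-2 + 7/9) = (1/200)*(-11/9) = -11/1800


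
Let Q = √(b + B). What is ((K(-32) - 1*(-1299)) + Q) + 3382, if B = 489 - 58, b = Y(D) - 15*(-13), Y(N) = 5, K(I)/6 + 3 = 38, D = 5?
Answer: 4891 + √631 ≈ 4916.1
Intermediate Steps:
K(I) = 210 (K(I) = -18 + 6*38 = -18 + 228 = 210)
b = 200 (b = 5 - 15*(-13) = 5 + 195 = 200)
B = 431
Q = √631 (Q = √(200 + 431) = √631 ≈ 25.120)
((K(-32) - 1*(-1299)) + Q) + 3382 = ((210 - 1*(-1299)) + √631) + 3382 = ((210 + 1299) + √631) + 3382 = (1509 + √631) + 3382 = 4891 + √631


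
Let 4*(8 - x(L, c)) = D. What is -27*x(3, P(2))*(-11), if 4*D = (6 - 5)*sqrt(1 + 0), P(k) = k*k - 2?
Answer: 37719/16 ≈ 2357.4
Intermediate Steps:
P(k) = -2 + k**2 (P(k) = k**2 - 2 = -2 + k**2)
D = 1/4 (D = ((6 - 5)*sqrt(1 + 0))/4 = (1*sqrt(1))/4 = (1*1)/4 = (1/4)*1 = 1/4 ≈ 0.25000)
x(L, c) = 127/16 (x(L, c) = 8 - 1/4*1/4 = 8 - 1/16 = 127/16)
-27*x(3, P(2))*(-11) = -27*127/16*(-11) = -3429/16*(-11) = 37719/16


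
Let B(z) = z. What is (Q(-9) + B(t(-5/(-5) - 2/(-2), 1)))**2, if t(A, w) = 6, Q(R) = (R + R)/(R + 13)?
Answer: 9/4 ≈ 2.2500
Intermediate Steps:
Q(R) = 2*R/(13 + R) (Q(R) = (2*R)/(13 + R) = 2*R/(13 + R))
(Q(-9) + B(t(-5/(-5) - 2/(-2), 1)))**2 = (2*(-9)/(13 - 9) + 6)**2 = (2*(-9)/4 + 6)**2 = (2*(-9)*(1/4) + 6)**2 = (-9/2 + 6)**2 = (3/2)**2 = 9/4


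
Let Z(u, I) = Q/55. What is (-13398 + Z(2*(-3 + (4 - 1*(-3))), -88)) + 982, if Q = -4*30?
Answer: -136600/11 ≈ -12418.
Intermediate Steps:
Q = -120
Z(u, I) = -24/11 (Z(u, I) = -120/55 = -120*1/55 = -24/11)
(-13398 + Z(2*(-3 + (4 - 1*(-3))), -88)) + 982 = (-13398 - 24/11) + 982 = -147402/11 + 982 = -136600/11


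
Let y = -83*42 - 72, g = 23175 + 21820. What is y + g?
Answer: 41437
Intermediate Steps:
g = 44995
y = -3558 (y = -3486 - 72 = -3558)
y + g = -3558 + 44995 = 41437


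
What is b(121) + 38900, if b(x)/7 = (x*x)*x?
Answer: 12439827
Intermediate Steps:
b(x) = 7*x³ (b(x) = 7*((x*x)*x) = 7*(x²*x) = 7*x³)
b(121) + 38900 = 7*121³ + 38900 = 7*1771561 + 38900 = 12400927 + 38900 = 12439827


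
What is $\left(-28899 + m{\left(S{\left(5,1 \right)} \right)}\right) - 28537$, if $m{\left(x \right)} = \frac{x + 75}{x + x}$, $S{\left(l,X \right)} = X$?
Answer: $-57398$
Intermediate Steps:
$m{\left(x \right)} = \frac{75 + x}{2 x}$
$\left(-28899 + m{\left(S{\left(5,1 \right)} \right)}\right) - 28537 = \left(-28899 + \frac{75 + 1}{2 \cdot 1}\right) - 28537 = \left(-28899 + \frac{1}{2} \cdot 1 \cdot 76\right) - 28537 = \left(-28899 + 38\right) - 28537 = -28861 - 28537 = -57398$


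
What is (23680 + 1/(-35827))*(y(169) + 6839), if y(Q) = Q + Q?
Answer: 6088847367543/35827 ≈ 1.6995e+8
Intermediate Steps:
y(Q) = 2*Q
(23680 + 1/(-35827))*(y(169) + 6839) = (23680 + 1/(-35827))*(2*169 + 6839) = (23680 - 1/35827)*(338 + 6839) = (848383359/35827)*7177 = 6088847367543/35827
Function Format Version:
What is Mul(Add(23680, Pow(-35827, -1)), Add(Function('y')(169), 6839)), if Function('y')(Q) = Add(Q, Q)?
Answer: Rational(6088847367543, 35827) ≈ 1.6995e+8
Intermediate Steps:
Function('y')(Q) = Mul(2, Q)
Mul(Add(23680, Pow(-35827, -1)), Add(Function('y')(169), 6839)) = Mul(Add(23680, Pow(-35827, -1)), Add(Mul(2, 169), 6839)) = Mul(Add(23680, Rational(-1, 35827)), Add(338, 6839)) = Mul(Rational(848383359, 35827), 7177) = Rational(6088847367543, 35827)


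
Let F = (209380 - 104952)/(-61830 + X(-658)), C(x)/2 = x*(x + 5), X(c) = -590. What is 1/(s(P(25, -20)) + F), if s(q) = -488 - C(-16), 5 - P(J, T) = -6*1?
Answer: -15605/13134307 ≈ -0.0011881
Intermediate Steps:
P(J, T) = 11 (P(J, T) = 5 - (-6) = 5 - 1*(-6) = 5 + 6 = 11)
C(x) = 2*x*(5 + x) (C(x) = 2*(x*(x + 5)) = 2*(x*(5 + x)) = 2*x*(5 + x))
s(q) = -840 (s(q) = -488 - 2*(-16)*(5 - 16) = -488 - 2*(-16)*(-11) = -488 - 1*352 = -488 - 352 = -840)
F = -26107/15605 (F = (209380 - 104952)/(-61830 - 590) = 104428/(-62420) = 104428*(-1/62420) = -26107/15605 ≈ -1.6730)
1/(s(P(25, -20)) + F) = 1/(-840 - 26107/15605) = 1/(-13134307/15605) = -15605/13134307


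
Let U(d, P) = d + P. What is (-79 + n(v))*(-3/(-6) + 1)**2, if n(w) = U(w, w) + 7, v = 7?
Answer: -261/2 ≈ -130.50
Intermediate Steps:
U(d, P) = P + d
n(w) = 7 + 2*w (n(w) = (w + w) + 7 = 2*w + 7 = 7 + 2*w)
(-79 + n(v))*(-3/(-6) + 1)**2 = (-79 + (7 + 2*7))*(-3/(-6) + 1)**2 = (-79 + (7 + 14))*(-3*(-1/6) + 1)**2 = (-79 + 21)*(1/2 + 1)**2 = -58*(3/2)**2 = -58*9/4 = -261/2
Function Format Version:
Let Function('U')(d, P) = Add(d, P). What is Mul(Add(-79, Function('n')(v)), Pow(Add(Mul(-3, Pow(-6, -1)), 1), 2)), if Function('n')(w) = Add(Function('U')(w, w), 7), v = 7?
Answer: Rational(-261, 2) ≈ -130.50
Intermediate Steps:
Function('U')(d, P) = Add(P, d)
Function('n')(w) = Add(7, Mul(2, w)) (Function('n')(w) = Add(Add(w, w), 7) = Add(Mul(2, w), 7) = Add(7, Mul(2, w)))
Mul(Add(-79, Function('n')(v)), Pow(Add(Mul(-3, Pow(-6, -1)), 1), 2)) = Mul(Add(-79, Add(7, Mul(2, 7))), Pow(Add(Mul(-3, Pow(-6, -1)), 1), 2)) = Mul(Add(-79, Add(7, 14)), Pow(Add(Mul(-3, Rational(-1, 6)), 1), 2)) = Mul(Add(-79, 21), Pow(Add(Rational(1, 2), 1), 2)) = Mul(-58, Pow(Rational(3, 2), 2)) = Mul(-58, Rational(9, 4)) = Rational(-261, 2)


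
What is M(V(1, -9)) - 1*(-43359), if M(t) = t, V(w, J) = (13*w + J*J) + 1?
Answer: 43454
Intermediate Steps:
V(w, J) = 1 + J² + 13*w (V(w, J) = (13*w + J²) + 1 = (J² + 13*w) + 1 = 1 + J² + 13*w)
M(V(1, -9)) - 1*(-43359) = (1 + (-9)² + 13*1) - 1*(-43359) = (1 + 81 + 13) + 43359 = 95 + 43359 = 43454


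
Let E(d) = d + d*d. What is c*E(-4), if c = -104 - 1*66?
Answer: -2040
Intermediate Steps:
E(d) = d + d²
c = -170 (c = -104 - 66 = -170)
c*E(-4) = -(-680)*(1 - 4) = -(-680)*(-3) = -170*12 = -2040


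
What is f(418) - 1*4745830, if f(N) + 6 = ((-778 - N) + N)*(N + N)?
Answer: -5396244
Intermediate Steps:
f(N) = -6 - 1556*N (f(N) = -6 + ((-778 - N) + N)*(N + N) = -6 - 1556*N)
f(418) - 1*4745830 = (-6 - 1556*418) - 1*4745830 = (-6 - 650408) - 4745830 = -650414 - 4745830 = -5396244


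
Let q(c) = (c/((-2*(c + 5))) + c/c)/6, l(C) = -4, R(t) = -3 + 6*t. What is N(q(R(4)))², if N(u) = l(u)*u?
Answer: 961/6084 ≈ 0.15796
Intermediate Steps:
q(c) = ⅙ + c/(6*(-10 - 2*c)) (q(c) = (c/((-2*(5 + c))) + 1)*(⅙) = (c/(-10 - 2*c) + 1)*(⅙) = (1 + c/(-10 - 2*c))*(⅙) = ⅙ + c/(6*(-10 - 2*c)))
N(u) = -4*u
N(q(R(4)))² = (-(10 + (-3 + 6*4))/(3*(5 + (-3 + 6*4))))² = (-(10 + (-3 + 24))/(3*(5 + (-3 + 24))))² = (-(10 + 21)/(3*(5 + 21)))² = (-31/(3*26))² = (-4*31/312)² = (-31/78)² = 961/6084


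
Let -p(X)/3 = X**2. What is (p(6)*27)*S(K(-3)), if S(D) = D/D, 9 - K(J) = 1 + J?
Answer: -2916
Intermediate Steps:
K(J) = 8 - J (K(J) = 9 - (1 + J) = 9 + (-1 - J) = 8 - J)
p(X) = -3*X**2
S(D) = 1
(p(6)*27)*S(K(-3)) = (-3*6**2*27)*1 = (-3*36*27)*1 = -108*27*1 = -2916*1 = -2916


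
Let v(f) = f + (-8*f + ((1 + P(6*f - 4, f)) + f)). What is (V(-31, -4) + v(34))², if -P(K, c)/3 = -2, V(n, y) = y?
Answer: 40401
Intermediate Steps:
P(K, c) = 6 (P(K, c) = -3*(-2) = 6)
v(f) = 7 - 6*f (v(f) = f + (-8*f + ((1 + 6) + f)) = f + (-8*f + (7 + f)) = f + (7 - 7*f) = 7 - 6*f)
(V(-31, -4) + v(34))² = (-4 + (7 - 6*34))² = (-4 + (7 - 204))² = (-4 - 197)² = (-201)² = 40401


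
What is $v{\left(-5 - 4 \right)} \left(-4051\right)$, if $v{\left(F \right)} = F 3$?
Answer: $109377$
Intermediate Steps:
$v{\left(F \right)} = 3 F$
$v{\left(-5 - 4 \right)} \left(-4051\right) = 3 \left(-5 - 4\right) \left(-4051\right) = 3 \left(-9\right) \left(-4051\right) = \left(-27\right) \left(-4051\right) = 109377$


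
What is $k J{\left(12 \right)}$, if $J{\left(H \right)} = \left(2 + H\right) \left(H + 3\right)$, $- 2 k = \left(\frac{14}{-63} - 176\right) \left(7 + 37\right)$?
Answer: $\frac{2442440}{3} \approx 8.1415 \cdot 10^{5}$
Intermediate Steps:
$k = \frac{34892}{9}$ ($k = - \frac{\left(\frac{14}{-63} - 176\right) \left(7 + 37\right)}{2} = - \frac{\left(14 \left(- \frac{1}{63}\right) - 176\right) 44}{2} = - \frac{\left(- \frac{2}{9} - 176\right) 44}{2} = - \frac{\left(- \frac{1586}{9}\right) 44}{2} = \left(- \frac{1}{2}\right) \left(- \frac{69784}{9}\right) = \frac{34892}{9} \approx 3876.9$)
$J{\left(H \right)} = \left(2 + H\right) \left(3 + H\right)$
$k J{\left(12 \right)} = \frac{34892 \left(6 + 12^{2} + 5 \cdot 12\right)}{9} = \frac{34892 \left(6 + 144 + 60\right)}{9} = \frac{34892}{9} \cdot 210 = \frac{2442440}{3}$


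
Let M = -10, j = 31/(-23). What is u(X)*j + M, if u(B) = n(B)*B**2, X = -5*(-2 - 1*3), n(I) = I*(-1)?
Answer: 484145/23 ≈ 21050.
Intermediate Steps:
n(I) = -I
j = -31/23 (j = 31*(-1/23) = -31/23 ≈ -1.3478)
X = 25 (X = -5*(-2 - 3) = -5*(-5) = 25)
u(B) = -B**3 (u(B) = (-B)*B**2 = -B**3)
u(X)*j + M = -1*25**3*(-31/23) - 10 = -1*15625*(-31/23) - 10 = -15625*(-31/23) - 10 = 484375/23 - 10 = 484145/23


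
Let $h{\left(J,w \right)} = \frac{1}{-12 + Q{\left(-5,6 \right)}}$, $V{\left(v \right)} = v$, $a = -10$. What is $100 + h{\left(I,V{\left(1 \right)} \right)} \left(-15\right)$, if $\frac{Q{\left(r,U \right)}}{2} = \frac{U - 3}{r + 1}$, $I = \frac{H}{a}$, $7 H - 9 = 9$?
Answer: $\frac{910}{9} \approx 101.11$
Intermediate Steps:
$H = \frac{18}{7}$ ($H = \frac{9}{7} + \frac{1}{7} \cdot 9 = \frac{9}{7} + \frac{9}{7} = \frac{18}{7} \approx 2.5714$)
$I = - \frac{9}{35}$ ($I = \frac{18}{7 \left(-10\right)} = \frac{18}{7} \left(- \frac{1}{10}\right) = - \frac{9}{35} \approx -0.25714$)
$Q{\left(r,U \right)} = \frac{2 \left(-3 + U\right)}{1 + r}$ ($Q{\left(r,U \right)} = 2 \frac{U - 3}{r + 1} = 2 \frac{-3 + U}{1 + r} = \frac{2 \left(-3 + U\right)}{1 + r}$)
$h{\left(J,w \right)} = - \frac{2}{27}$ ($h{\left(J,w \right)} = \frac{1}{-12 + \frac{2 \left(-3 + 6\right)}{1 - 5}} = \frac{1}{-12 + 2 \frac{1}{-4} \cdot 3} = \frac{1}{-12 + 2 \left(- \frac{1}{4}\right) 3} = \frac{1}{-12 - \frac{3}{2}} = \frac{1}{- \frac{27}{2}} = - \frac{2}{27}$)
$100 + h{\left(I,V{\left(1 \right)} \right)} \left(-15\right) = 100 - - \frac{10}{9} = 100 + \frac{10}{9} = \frac{910}{9}$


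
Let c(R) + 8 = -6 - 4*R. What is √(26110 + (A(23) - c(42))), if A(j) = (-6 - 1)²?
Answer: √26341 ≈ 162.30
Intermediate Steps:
A(j) = 49 (A(j) = (-7)² = 49)
c(R) = -14 - 4*R (c(R) = -8 + (-6 - 4*R) = -14 - 4*R)
√(26110 + (A(23) - c(42))) = √(26110 + (49 - (-14 - 4*42))) = √(26110 + (49 - (-14 - 168))) = √(26110 + (49 - 1*(-182))) = √(26110 + (49 + 182)) = √(26110 + 231) = √26341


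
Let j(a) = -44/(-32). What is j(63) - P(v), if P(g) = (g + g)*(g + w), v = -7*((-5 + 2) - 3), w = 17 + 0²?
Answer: -39637/8 ≈ -4954.6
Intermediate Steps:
w = 17 (w = 17 + 0 = 17)
v = 42 (v = -7*(-3 - 3) = -7*(-6) = 42)
j(a) = 11/8 (j(a) = -44*(-1/32) = 11/8)
P(g) = 2*g*(17 + g) (P(g) = (g + g)*(g + 17) = (2*g)*(17 + g) = 2*g*(17 + g))
j(63) - P(v) = 11/8 - 2*42*(17 + 42) = 11/8 - 2*42*59 = 11/8 - 1*4956 = 11/8 - 4956 = -39637/8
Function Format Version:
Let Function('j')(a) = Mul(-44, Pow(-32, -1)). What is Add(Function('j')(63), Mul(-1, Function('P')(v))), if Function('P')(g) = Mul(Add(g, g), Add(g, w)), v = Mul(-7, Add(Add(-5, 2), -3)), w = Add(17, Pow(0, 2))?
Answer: Rational(-39637, 8) ≈ -4954.6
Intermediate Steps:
w = 17 (w = Add(17, 0) = 17)
v = 42 (v = Mul(-7, Add(-3, -3)) = Mul(-7, -6) = 42)
Function('j')(a) = Rational(11, 8) (Function('j')(a) = Mul(-44, Rational(-1, 32)) = Rational(11, 8))
Function('P')(g) = Mul(2, g, Add(17, g)) (Function('P')(g) = Mul(Add(g, g), Add(g, 17)) = Mul(Mul(2, g), Add(17, g)) = Mul(2, g, Add(17, g)))
Add(Function('j')(63), Mul(-1, Function('P')(v))) = Add(Rational(11, 8), Mul(-1, Mul(2, 42, Add(17, 42)))) = Add(Rational(11, 8), Mul(-1, Mul(2, 42, 59))) = Add(Rational(11, 8), Mul(-1, 4956)) = Add(Rational(11, 8), -4956) = Rational(-39637, 8)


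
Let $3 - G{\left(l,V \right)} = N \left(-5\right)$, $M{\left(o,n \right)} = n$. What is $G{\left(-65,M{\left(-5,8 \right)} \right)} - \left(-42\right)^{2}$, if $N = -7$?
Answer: $-1796$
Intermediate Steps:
$G{\left(l,V \right)} = -32$ ($G{\left(l,V \right)} = 3 - \left(-7\right) \left(-5\right) = 3 - 35 = -32$)
$G{\left(-65,M{\left(-5,8 \right)} \right)} - \left(-42\right)^{2} = -32 - \left(-42\right)^{2} = -32 - 1764 = -1796$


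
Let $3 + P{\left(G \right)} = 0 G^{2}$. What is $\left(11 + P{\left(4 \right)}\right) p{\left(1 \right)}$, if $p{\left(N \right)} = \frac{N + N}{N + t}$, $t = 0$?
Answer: $16$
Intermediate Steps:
$P{\left(G \right)} = -3$ ($P{\left(G \right)} = -3 + 0 G^{2} = -3 + 0 = -3$)
$p{\left(N \right)} = 2$ ($p{\left(N \right)} = \frac{N + N}{N + 0} = \frac{2 N}{N} = 2$)
$\left(11 + P{\left(4 \right)}\right) p{\left(1 \right)} = \left(11 - 3\right) 2 = 8 \cdot 2 = 16$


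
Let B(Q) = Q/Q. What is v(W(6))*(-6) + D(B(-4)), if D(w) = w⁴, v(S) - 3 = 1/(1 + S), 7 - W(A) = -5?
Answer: -227/13 ≈ -17.462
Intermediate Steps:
B(Q) = 1
W(A) = 12 (W(A) = 7 - 1*(-5) = 7 + 5 = 12)
v(S) = 3 + 1/(1 + S)
v(W(6))*(-6) + D(B(-4)) = ((4 + 3*12)/(1 + 12))*(-6) + 1⁴ = ((4 + 36)/13)*(-6) + 1 = ((1/13)*40)*(-6) + 1 = (40/13)*(-6) + 1 = -240/13 + 1 = -227/13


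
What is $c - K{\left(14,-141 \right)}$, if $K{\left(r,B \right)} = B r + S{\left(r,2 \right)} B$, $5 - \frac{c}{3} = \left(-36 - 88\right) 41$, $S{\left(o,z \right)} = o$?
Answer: $19215$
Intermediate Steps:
$c = 15267$ ($c = 15 - 3 \left(-36 - 88\right) 41 = 15 - 3 \left(\left(-124\right) 41\right) = 15 - -15252 = 15 + 15252 = 15267$)
$K{\left(r,B \right)} = 2 B r$ ($K{\left(r,B \right)} = B r + r B = B r + B r = 2 B r$)
$c - K{\left(14,-141 \right)} = 15267 - 2 \left(-141\right) 14 = 15267 - -3948 = 15267 + 3948 = 19215$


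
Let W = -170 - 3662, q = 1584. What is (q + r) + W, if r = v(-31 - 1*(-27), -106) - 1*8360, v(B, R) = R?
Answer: -10714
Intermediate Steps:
r = -8466 (r = -106 - 1*8360 = -106 - 8360 = -8466)
W = -3832
(q + r) + W = (1584 - 8466) - 3832 = -6882 - 3832 = -10714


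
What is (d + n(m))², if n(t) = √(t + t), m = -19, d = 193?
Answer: (193 + I*√38)² ≈ 37211.0 + 2379.5*I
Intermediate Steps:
n(t) = √2*√t (n(t) = √(2*t) = √2*√t)
(d + n(m))² = (193 + √2*√(-19))² = (193 + √2*(I*√19))² = (193 + I*√38)²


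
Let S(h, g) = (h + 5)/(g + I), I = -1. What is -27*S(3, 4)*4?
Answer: -288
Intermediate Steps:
S(h, g) = (5 + h)/(-1 + g) (S(h, g) = (h + 5)/(g - 1) = (5 + h)/(-1 + g))
-27*S(3, 4)*4 = -27*(5 + 3)/(-1 + 4)*4 = -27*8/3*4 = -72*4 = -288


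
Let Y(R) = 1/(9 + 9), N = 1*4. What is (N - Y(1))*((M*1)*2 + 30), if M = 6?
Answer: 497/3 ≈ 165.67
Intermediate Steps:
N = 4
Y(R) = 1/18
(N - Y(1))*((M*1)*2 + 30) = (4 - 1*1/18)*((6*1)*2 + 30) = (4 - 1/18)*(6*2 + 30) = 71*(12 + 30)/18 = (71/18)*42 = 497/3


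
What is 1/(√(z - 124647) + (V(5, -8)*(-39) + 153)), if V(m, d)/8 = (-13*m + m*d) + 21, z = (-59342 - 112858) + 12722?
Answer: 26361/695186446 - 5*I*√11365/695186446 ≈ 3.7919e-5 - 7.6675e-7*I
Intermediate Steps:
z = -159478 (z = -172200 + 12722 = -159478)
V(m, d) = 168 - 104*m + 8*d*m (V(m, d) = 8*((-13*m + m*d) + 21) = 8*((-13*m + d*m) + 21) = 8*(21 - 13*m + d*m) = 168 - 104*m + 8*d*m)
1/(√(z - 124647) + (V(5, -8)*(-39) + 153)) = 1/(√(-159478 - 124647) + ((168 - 104*5 + 8*(-8)*5)*(-39) + 153)) = 1/(√(-284125) + ((168 - 520 - 320)*(-39) + 153)) = 1/(5*I*√11365 + (-672*(-39) + 153)) = 1/(5*I*√11365 + (26208 + 153)) = 1/(5*I*√11365 + 26361) = 1/(26361 + 5*I*√11365)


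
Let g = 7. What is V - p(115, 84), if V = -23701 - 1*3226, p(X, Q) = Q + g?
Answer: -27018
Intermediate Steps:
p(X, Q) = 7 + Q (p(X, Q) = Q + 7 = 7 + Q)
V = -26927 (V = -23701 - 3226 = -26927)
V - p(115, 84) = -26927 - (7 + 84) = -26927 - 1*91 = -26927 - 91 = -27018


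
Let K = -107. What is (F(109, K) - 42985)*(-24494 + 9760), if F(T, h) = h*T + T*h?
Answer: 977026274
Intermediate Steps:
F(T, h) = 2*T*h (F(T, h) = T*h + T*h = 2*T*h)
(F(109, K) - 42985)*(-24494 + 9760) = (2*109*(-107) - 42985)*(-24494 + 9760) = (-23326 - 42985)*(-14734) = -66311*(-14734) = 977026274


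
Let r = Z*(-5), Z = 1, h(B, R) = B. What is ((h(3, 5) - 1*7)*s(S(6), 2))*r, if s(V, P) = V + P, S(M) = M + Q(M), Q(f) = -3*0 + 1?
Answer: 180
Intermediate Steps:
Q(f) = 1 (Q(f) = 0 + 1 = 1)
S(M) = 1 + M (S(M) = M + 1 = 1 + M)
s(V, P) = P + V
r = -5 (r = 1*(-5) = -5)
((h(3, 5) - 1*7)*s(S(6), 2))*r = ((3 - 1*7)*(2 + (1 + 6)))*(-5) = ((3 - 7)*(2 + 7))*(-5) = -4*9*(-5) = -36*(-5) = 180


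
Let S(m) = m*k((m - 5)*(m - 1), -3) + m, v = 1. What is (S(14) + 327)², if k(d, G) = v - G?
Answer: 157609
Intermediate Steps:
k(d, G) = 1 - G
S(m) = 5*m (S(m) = m*(1 - 1*(-3)) + m = m*(1 + 3) + m = m*4 + m = 4*m + m = 5*m)
(S(14) + 327)² = (5*14 + 327)² = (70 + 327)² = 397² = 157609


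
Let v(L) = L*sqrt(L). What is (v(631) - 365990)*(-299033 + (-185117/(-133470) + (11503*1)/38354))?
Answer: 28012393339870472744/255955419 - 241479551319138068*sqrt(631)/1279777095 ≈ 1.0470e+11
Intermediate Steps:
v(L) = L**(3/2)
(v(631) - 365990)*(-299033 + (-185117/(-133470) + (11503*1)/38354)) = (631**(3/2) - 365990)*(-299033 + (-185117/(-133470) + (11503*1)/38354)) = (631*sqrt(631) - 365990)*(-299033 + (-185117*(-1/133470) + 11503*(1/38354))) = (-365990 + 631*sqrt(631))*(-299033 + (185117/133470 + 11503/38354)) = (-365990 + 631*sqrt(631))*(-299033 + 2158820707/1279777095) = (-365990 + 631*sqrt(631))*(-382693425228428/1279777095) = 28012393339870472744/255955419 - 241479551319138068*sqrt(631)/1279777095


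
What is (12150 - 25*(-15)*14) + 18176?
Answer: 35576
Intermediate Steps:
(12150 - 25*(-15)*14) + 18176 = (12150 + 375*14) + 18176 = (12150 + 5250) + 18176 = 17400 + 18176 = 35576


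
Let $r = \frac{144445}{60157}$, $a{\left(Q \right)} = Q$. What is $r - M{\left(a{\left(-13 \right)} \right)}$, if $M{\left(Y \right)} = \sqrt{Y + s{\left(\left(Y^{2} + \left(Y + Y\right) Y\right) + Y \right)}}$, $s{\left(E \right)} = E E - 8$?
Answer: $\frac{144445}{60157} - \sqrt{244015} \approx -491.58$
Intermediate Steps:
$s{\left(E \right)} = -8 + E^{2}$ ($s{\left(E \right)} = E^{2} - 8 = -8 + E^{2}$)
$r = \frac{144445}{60157}$ ($r = 144445 \cdot \frac{1}{60157} = \frac{144445}{60157} \approx 2.4011$)
$M{\left(Y \right)} = \sqrt{-8 + Y + \left(Y + 3 Y^{2}\right)^{2}}$ ($M{\left(Y \right)} = \sqrt{Y + \left(-8 + \left(\left(Y^{2} + \left(Y + Y\right) Y\right) + Y\right)^{2}\right)} = \sqrt{Y + \left(-8 + \left(\left(Y^{2} + 2 Y Y\right) + Y\right)^{2}\right)} = \sqrt{Y + \left(-8 + \left(\left(Y^{2} + 2 Y^{2}\right) + Y\right)^{2}\right)} = \sqrt{Y + \left(-8 + \left(3 Y^{2} + Y\right)^{2}\right)} = \sqrt{Y + \left(-8 + \left(Y + 3 Y^{2}\right)^{2}\right)} = \sqrt{-8 + Y + \left(Y + 3 Y^{2}\right)^{2}}$)
$r - M{\left(a{\left(-13 \right)} \right)} = \frac{144445}{60157} - \sqrt{-8 - 13 + \left(-13\right)^{2} \left(1 + 3 \left(-13\right)\right)^{2}} = \frac{144445}{60157} - \sqrt{-8 - 13 + 169 \left(1 - 39\right)^{2}} = \frac{144445}{60157} - \sqrt{-8 - 13 + 169 \left(-38\right)^{2}} = \frac{144445}{60157} - \sqrt{-8 - 13 + 169 \cdot 1444} = \frac{144445}{60157} - \sqrt{-8 - 13 + 244036} = \frac{144445}{60157} - \sqrt{244015}$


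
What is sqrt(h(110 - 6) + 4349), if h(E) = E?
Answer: sqrt(4453) ≈ 66.731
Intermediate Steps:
sqrt(h(110 - 6) + 4349) = sqrt((110 - 6) + 4349) = sqrt(104 + 4349) = sqrt(4453)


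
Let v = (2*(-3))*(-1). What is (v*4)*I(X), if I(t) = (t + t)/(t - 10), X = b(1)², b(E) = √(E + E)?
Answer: -12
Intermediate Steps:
v = 6 (v = -6*(-1) = 6)
b(E) = √2*√E (b(E) = √(2*E) = √2*√E)
X = 2 (X = (√2*√1)² = (√2*1)² = (√2)² = 2)
I(t) = 2*t/(-10 + t) (I(t) = (2*t)/(-10 + t) = 2*t/(-10 + t))
(v*4)*I(X) = (6*4)*(2*2/(-10 + 2)) = 24*(2*2/(-8)) = 24*(2*2*(-⅛)) = 24*(-½) = -12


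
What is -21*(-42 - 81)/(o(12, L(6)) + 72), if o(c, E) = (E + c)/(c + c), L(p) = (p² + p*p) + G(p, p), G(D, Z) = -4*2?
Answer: 378/11 ≈ 34.364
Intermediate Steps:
G(D, Z) = -8
L(p) = -8 + 2*p² (L(p) = (p² + p*p) - 8 = (p² + p²) - 8 = 2*p² - 8 = -8 + 2*p²)
o(c, E) = (E + c)/(2*c) (o(c, E) = (E + c)/((2*c)) = (E + c)*(1/(2*c)) = (E + c)/(2*c))
-21*(-42 - 81)/(o(12, L(6)) + 72) = -21*(-42 - 81)/((½)*((-8 + 2*6²) + 12)/12 + 72) = -(-2583)/((½)*(1/12)*((-8 + 2*36) + 12) + 72) = -(-2583)/((½)*(1/12)*((-8 + 72) + 12) + 72) = -(-2583)/((½)*(1/12)*(64 + 12) + 72) = -(-2583)/((½)*(1/12)*76 + 72) = -(-2583)/(19/6 + 72) = -(-2583)/451/6 = -(-2583)*6/451 = -21*(-18/11) = 378/11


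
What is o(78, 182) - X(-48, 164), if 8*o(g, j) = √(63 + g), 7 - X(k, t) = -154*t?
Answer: -25263 + √141/8 ≈ -25262.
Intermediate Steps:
X(k, t) = 7 + 154*t (X(k, t) = 7 - (-154)*t = 7 + 154*t)
o(g, j) = √(63 + g)/8
o(78, 182) - X(-48, 164) = √(63 + 78)/8 - (7 + 154*164) = √141/8 - (7 + 25256) = √141/8 - 1*25263 = √141/8 - 25263 = -25263 + √141/8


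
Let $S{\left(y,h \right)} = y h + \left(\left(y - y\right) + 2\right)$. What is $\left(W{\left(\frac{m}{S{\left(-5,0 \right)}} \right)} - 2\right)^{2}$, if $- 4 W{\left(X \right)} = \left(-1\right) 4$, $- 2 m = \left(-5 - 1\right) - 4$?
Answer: $1$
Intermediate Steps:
$m = 5$ ($m = - \frac{\left(-5 - 1\right) - 4}{2} = - \frac{-6 - 4}{2} = \left(- \frac{1}{2}\right) \left(-10\right) = 5$)
$S{\left(y,h \right)} = 2 + h y$ ($S{\left(y,h \right)} = h y + \left(0 + 2\right) = h y + 2 = 2 + h y$)
$W{\left(X \right)} = 1$ ($W{\left(X \right)} = - \frac{\left(-1\right) 4}{4} = \left(- \frac{1}{4}\right) \left(-4\right) = 1$)
$\left(W{\left(\frac{m}{S{\left(-5,0 \right)}} \right)} - 2\right)^{2} = \left(1 - 2\right)^{2} = \left(-1\right)^{2} = 1$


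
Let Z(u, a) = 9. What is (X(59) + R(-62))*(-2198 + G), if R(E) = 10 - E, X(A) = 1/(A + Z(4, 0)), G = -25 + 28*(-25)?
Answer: -14313931/68 ≈ -2.1050e+5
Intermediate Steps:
G = -725 (G = -25 - 700 = -725)
X(A) = 1/(9 + A) (X(A) = 1/(A + 9) = 1/(9 + A))
(X(59) + R(-62))*(-2198 + G) = (1/(9 + 59) + (10 - 1*(-62)))*(-2198 - 725) = (1/68 + (10 + 62))*(-2923) = (1/68 + 72)*(-2923) = (4897/68)*(-2923) = -14313931/68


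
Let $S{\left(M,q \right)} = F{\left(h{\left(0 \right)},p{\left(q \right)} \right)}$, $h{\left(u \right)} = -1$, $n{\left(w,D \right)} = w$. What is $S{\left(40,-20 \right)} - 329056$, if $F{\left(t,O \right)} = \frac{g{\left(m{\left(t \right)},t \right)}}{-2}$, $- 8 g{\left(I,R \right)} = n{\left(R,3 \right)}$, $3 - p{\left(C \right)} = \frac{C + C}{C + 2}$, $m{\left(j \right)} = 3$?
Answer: $- \frac{5264897}{16} \approx -3.2906 \cdot 10^{5}$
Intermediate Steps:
$p{\left(C \right)} = 3 - \frac{2 C}{2 + C}$ ($p{\left(C \right)} = 3 - \frac{C + C}{C + 2} = 3 - \frac{2 C}{2 + C}$)
$g{\left(I,R \right)} = - \frac{R}{8}$
$F{\left(t,O \right)} = \frac{t}{16}$ ($F{\left(t,O \right)} = \frac{\left(- \frac{1}{8}\right) t}{-2} = - \frac{t}{8} \left(- \frac{1}{2}\right) = \frac{t}{16}$)
$S{\left(M,q \right)} = - \frac{1}{16}$ ($S{\left(M,q \right)} = \frac{1}{16} \left(-1\right) = - \frac{1}{16}$)
$S{\left(40,-20 \right)} - 329056 = - \frac{1}{16} - 329056 = - \frac{5264897}{16}$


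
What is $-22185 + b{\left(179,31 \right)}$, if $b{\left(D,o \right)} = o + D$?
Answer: $-21975$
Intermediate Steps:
$b{\left(D,o \right)} = D + o$
$-22185 + b{\left(179,31 \right)} = -22185 + \left(179 + 31\right) = -22185 + 210 = -21975$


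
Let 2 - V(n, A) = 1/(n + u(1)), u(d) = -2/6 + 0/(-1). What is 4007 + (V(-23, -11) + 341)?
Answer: 304503/70 ≈ 4350.0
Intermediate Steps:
u(d) = -⅓ (u(d) = -2*⅙ + 0*(-1) = -⅓ + 0 = -⅓)
V(n, A) = 2 - 1/(-⅓ + n) (V(n, A) = 2 - 1/(n - ⅓) = 2 - 1/(-⅓ + n))
4007 + (V(-23, -11) + 341) = 4007 + ((-5 + 6*(-23))/(-1 + 3*(-23)) + 341) = 4007 + ((-5 - 138)/(-1 - 69) + 341) = 4007 + (-143/(-70) + 341) = 4007 + (-1/70*(-143) + 341) = 4007 + (143/70 + 341) = 4007 + 24013/70 = 304503/70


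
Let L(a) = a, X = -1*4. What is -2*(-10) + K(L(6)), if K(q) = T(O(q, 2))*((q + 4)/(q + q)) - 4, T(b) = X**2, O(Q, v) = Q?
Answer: 88/3 ≈ 29.333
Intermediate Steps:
X = -4
T(b) = 16 (T(b) = (-4)**2 = 16)
K(q) = -4 + 8*(4 + q)/q (K(q) = 16*((q + 4)/(q + q)) - 4 = 16*((4 + q)/((2*q))) - 4 = 16*((4 + q)*(1/(2*q))) - 4 = 16*((4 + q)/(2*q)) - 4 = 8*(4 + q)/q - 4 = -4 + 8*(4 + q)/q)
-2*(-10) + K(L(6)) = -2*(-10) + (4 + 32/6) = 20 + (4 + 32*(1/6)) = 20 + (4 + 16/3) = 20 + 28/3 = 88/3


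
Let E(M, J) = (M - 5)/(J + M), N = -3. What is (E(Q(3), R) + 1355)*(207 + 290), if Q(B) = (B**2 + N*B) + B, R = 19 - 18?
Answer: 1346373/2 ≈ 6.7319e+5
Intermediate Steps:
R = 1
Q(B) = B**2 - 2*B (Q(B) = (B**2 - 3*B) + B = B**2 - 2*B)
E(M, J) = (-5 + M)/(J + M)
(E(Q(3), R) + 1355)*(207 + 290) = ((-5 + 3*(-2 + 3))/(1 + 3*(-2 + 3)) + 1355)*(207 + 290) = ((-5 + 3*1)/(1 + 3*1) + 1355)*497 = ((-5 + 3)/(1 + 3) + 1355)*497 = (-2/4 + 1355)*497 = ((1/4)*(-2) + 1355)*497 = (-1/2 + 1355)*497 = (2709/2)*497 = 1346373/2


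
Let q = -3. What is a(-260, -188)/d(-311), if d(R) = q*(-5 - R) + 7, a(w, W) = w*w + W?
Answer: -67412/911 ≈ -73.998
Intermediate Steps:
a(w, W) = W + w² (a(w, W) = w² + W = W + w²)
d(R) = 22 + 3*R (d(R) = -3*(-5 - R) + 7 = (15 + 3*R) + 7 = 22 + 3*R)
a(-260, -188)/d(-311) = (-188 + (-260)²)/(22 + 3*(-311)) = (-188 + 67600)/(22 - 933) = 67412/(-911) = 67412*(-1/911) = -67412/911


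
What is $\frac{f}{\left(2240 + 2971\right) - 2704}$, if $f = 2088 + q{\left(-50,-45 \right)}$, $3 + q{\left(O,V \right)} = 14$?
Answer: $\frac{2099}{2507} \approx 0.83726$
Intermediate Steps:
$q{\left(O,V \right)} = 11$ ($q{\left(O,V \right)} = -3 + 14 = 11$)
$f = 2099$ ($f = 2088 + 11 = 2099$)
$\frac{f}{\left(2240 + 2971\right) - 2704} = \frac{2099}{\left(2240 + 2971\right) - 2704} = \frac{2099}{5211 - 2704} = \frac{2099}{2507}$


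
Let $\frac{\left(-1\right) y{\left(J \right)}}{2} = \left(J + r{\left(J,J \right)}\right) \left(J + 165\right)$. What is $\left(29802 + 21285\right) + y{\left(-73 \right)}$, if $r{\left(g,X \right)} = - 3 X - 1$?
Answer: $24407$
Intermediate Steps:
$r{\left(g,X \right)} = -1 - 3 X$
$y{\left(J \right)} = - 2 \left(-1 - 2 J\right) \left(165 + J\right)$ ($y{\left(J \right)} = - 2 \left(J - \left(1 + 3 J\right)\right) \left(J + 165\right) = - 2 \left(-1 - 2 J\right) \left(165 + J\right)$)
$\left(29802 + 21285\right) + y{\left(-73 \right)} = \left(29802 + 21285\right) + \left(330 + 4 \left(-73\right)^{2} + 662 \left(-73\right)\right) = 51087 + \left(330 + 4 \cdot 5329 - 48326\right) = 51087 + \left(330 + 21316 - 48326\right) = 51087 - 26680 = 24407$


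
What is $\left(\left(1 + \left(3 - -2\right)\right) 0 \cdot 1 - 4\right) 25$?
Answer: $-100$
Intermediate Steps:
$\left(\left(1 + \left(3 - -2\right)\right) 0 \cdot 1 - 4\right) 25 = \left(\left(1 + \left(3 + 2\right)\right) 0 - 4\right) 25 = \left(\left(1 + 5\right) 0 - 4\right) 25 = \left(6 \cdot 0 - 4\right) 25 = \left(0 - 4\right) 25 = \left(-4\right) 25 = -100$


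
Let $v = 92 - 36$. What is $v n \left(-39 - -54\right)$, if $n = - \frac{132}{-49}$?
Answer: $\frac{15840}{7} \approx 2262.9$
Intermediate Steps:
$n = \frac{132}{49}$ ($n = \left(-132\right) \left(- \frac{1}{49}\right) = \frac{132}{49} \approx 2.6939$)
$v = 56$
$v n \left(-39 - -54\right) = 56 \cdot \frac{132}{49} \left(-39 - -54\right) = \frac{1056 \left(-39 + 54\right)}{7} = \frac{1056}{7} \cdot 15 = \frac{15840}{7}$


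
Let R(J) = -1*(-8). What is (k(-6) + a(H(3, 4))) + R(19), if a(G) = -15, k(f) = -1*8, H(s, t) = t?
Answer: -15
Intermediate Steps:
k(f) = -8
R(J) = 8
(k(-6) + a(H(3, 4))) + R(19) = (-8 - 15) + 8 = -23 + 8 = -15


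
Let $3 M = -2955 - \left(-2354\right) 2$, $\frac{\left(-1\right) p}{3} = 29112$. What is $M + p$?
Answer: $- \frac{260255}{3} \approx -86752.0$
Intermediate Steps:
$p = -87336$ ($p = \left(-3\right) 29112 = -87336$)
$M = \frac{1753}{3}$ ($M = \frac{-2955 - \left(-2354\right) 2}{3} = \frac{-2955 - -4708}{3} = \frac{-2955 + 4708}{3} = \frac{1}{3} \cdot 1753 = \frac{1753}{3} \approx 584.33$)
$M + p = \frac{1753}{3} - 87336 = - \frac{260255}{3}$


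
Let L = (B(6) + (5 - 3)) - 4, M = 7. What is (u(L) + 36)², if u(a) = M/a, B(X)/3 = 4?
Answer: 134689/100 ≈ 1346.9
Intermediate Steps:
B(X) = 12 (B(X) = 3*4 = 12)
L = 10 (L = (12 + (5 - 3)) - 4 = (12 + 2) - 4 = 14 - 4 = 10)
u(a) = 7/a
(u(L) + 36)² = (7/10 + 36)² = (367/10)² = 134689/100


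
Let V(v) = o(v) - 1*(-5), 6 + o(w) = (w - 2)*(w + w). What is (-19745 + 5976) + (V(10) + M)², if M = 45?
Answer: 27847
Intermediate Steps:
o(w) = -6 + 2*w*(-2 + w) (o(w) = -6 + (w - 2)*(w + w) = -6 + (-2 + w)*(2*w) = -6 + 2*w*(-2 + w))
V(v) = -1 - 4*v + 2*v² (V(v) = (-6 - 4*v + 2*v²) - 1*(-5) = (-6 - 4*v + 2*v²) + 5 = -1 - 4*v + 2*v²)
(-19745 + 5976) + (V(10) + M)² = (-19745 + 5976) + ((-1 - 4*10 + 2*10²) + 45)² = -13769 + ((-1 - 40 + 2*100) + 45)² = -13769 + ((-1 - 40 + 200) + 45)² = -13769 + (159 + 45)² = -13769 + 204² = -13769 + 41616 = 27847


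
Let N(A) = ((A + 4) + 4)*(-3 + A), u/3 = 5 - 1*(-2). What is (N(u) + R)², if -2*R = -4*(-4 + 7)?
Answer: 278784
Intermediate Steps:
R = 6 (R = -(-2)*(-4 + 7) = -(-2)*3 = -½*(-12) = 6)
u = 21 (u = 3*(5 - 1*(-2)) = 3*(5 + 2) = 3*7 = 21)
N(A) = (-3 + A)*(8 + A) (N(A) = ((4 + A) + 4)*(-3 + A) = (8 + A)*(-3 + A) = (-3 + A)*(8 + A))
(N(u) + R)² = ((-24 + 21² + 5*21) + 6)² = ((-24 + 441 + 105) + 6)² = (522 + 6)² = 528² = 278784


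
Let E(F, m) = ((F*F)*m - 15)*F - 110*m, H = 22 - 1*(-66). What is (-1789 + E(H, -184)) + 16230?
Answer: -125357487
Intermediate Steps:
H = 88 (H = 22 + 66 = 88)
E(F, m) = -110*m + F*(-15 + m*F**2) (E(F, m) = (F**2*m - 15)*F - 110*m = (m*F**2 - 15)*F - 110*m = (-15 + m*F**2)*F - 110*m = F*(-15 + m*F**2) - 110*m = -110*m + F*(-15 + m*F**2))
(-1789 + E(H, -184)) + 16230 = (-1789 + (-110*(-184) - 15*88 - 184*88**3)) + 16230 = (-1789 + (20240 - 1320 - 184*681472)) + 16230 = (-1789 + (20240 - 1320 - 125390848)) + 16230 = (-1789 - 125371928) + 16230 = -125373717 + 16230 = -125357487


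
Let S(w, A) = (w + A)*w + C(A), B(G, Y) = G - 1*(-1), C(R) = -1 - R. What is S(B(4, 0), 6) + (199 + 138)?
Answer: 385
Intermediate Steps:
B(G, Y) = 1 + G (B(G, Y) = G + 1 = 1 + G)
S(w, A) = -1 - A + w*(A + w) (S(w, A) = (w + A)*w + (-1 - A) = (A + w)*w + (-1 - A) = w*(A + w) + (-1 - A) = -1 - A + w*(A + w))
S(B(4, 0), 6) + (199 + 138) = (-1 + (1 + 4)² - 1*6 + 6*(1 + 4)) + (199 + 138) = (-1 + 5² - 6 + 6*5) + 337 = (-1 + 25 - 6 + 30) + 337 = 48 + 337 = 385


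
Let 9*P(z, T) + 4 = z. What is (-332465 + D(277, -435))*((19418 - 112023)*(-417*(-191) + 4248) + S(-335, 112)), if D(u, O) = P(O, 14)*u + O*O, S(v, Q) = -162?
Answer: 3653451359634677/3 ≈ 1.2178e+15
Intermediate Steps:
P(z, T) = -4/9 + z/9
D(u, O) = O**2 + u*(-4/9 + O/9) (D(u, O) = (-4/9 + O/9)*u + O*O = u*(-4/9 + O/9) + O**2 = O**2 + u*(-4/9 + O/9))
(-332465 + D(277, -435))*((19418 - 112023)*(-417*(-191) + 4248) + S(-335, 112)) = (-332465 + ((-435)**2 + (1/9)*277*(-4 - 435)))*((19418 - 112023)*(-417*(-191) + 4248) - 162) = (-332465 + (189225 + (1/9)*277*(-439)))*(-92605*(79647 + 4248) - 162) = (-332465 + (189225 - 121603/9))*(-92605*83895 - 162) = (-332465 + 1581422/9)*(-7769096475 - 162) = -1410763/9*(-7769096637) = 3653451359634677/3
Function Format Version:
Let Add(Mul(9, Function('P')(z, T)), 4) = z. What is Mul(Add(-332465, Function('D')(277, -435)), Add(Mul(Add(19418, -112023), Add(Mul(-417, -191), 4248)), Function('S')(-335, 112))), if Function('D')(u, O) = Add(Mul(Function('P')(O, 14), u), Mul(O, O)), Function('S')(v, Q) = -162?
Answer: Rational(3653451359634677, 3) ≈ 1.2178e+15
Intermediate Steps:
Function('P')(z, T) = Add(Rational(-4, 9), Mul(Rational(1, 9), z))
Function('D')(u, O) = Add(Pow(O, 2), Mul(u, Add(Rational(-4, 9), Mul(Rational(1, 9), O)))) (Function('D')(u, O) = Add(Mul(Add(Rational(-4, 9), Mul(Rational(1, 9), O)), u), Mul(O, O)) = Add(Mul(u, Add(Rational(-4, 9), Mul(Rational(1, 9), O))), Pow(O, 2)) = Add(Pow(O, 2), Mul(u, Add(Rational(-4, 9), Mul(Rational(1, 9), O)))))
Mul(Add(-332465, Function('D')(277, -435)), Add(Mul(Add(19418, -112023), Add(Mul(-417, -191), 4248)), Function('S')(-335, 112))) = Mul(Add(-332465, Add(Pow(-435, 2), Mul(Rational(1, 9), 277, Add(-4, -435)))), Add(Mul(Add(19418, -112023), Add(Mul(-417, -191), 4248)), -162)) = Mul(Add(-332465, Add(189225, Mul(Rational(1, 9), 277, -439))), Add(Mul(-92605, Add(79647, 4248)), -162)) = Mul(Add(-332465, Add(189225, Rational(-121603, 9))), Add(Mul(-92605, 83895), -162)) = Mul(Add(-332465, Rational(1581422, 9)), Add(-7769096475, -162)) = Mul(Rational(-1410763, 9), -7769096637) = Rational(3653451359634677, 3)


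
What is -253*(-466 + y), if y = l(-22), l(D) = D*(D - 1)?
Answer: -10120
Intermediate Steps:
l(D) = D*(-1 + D)
y = 506 (y = -22*(-1 - 22) = -22*(-23) = 506)
-253*(-466 + y) = -253*(-466 + 506) = -253*40 = -10120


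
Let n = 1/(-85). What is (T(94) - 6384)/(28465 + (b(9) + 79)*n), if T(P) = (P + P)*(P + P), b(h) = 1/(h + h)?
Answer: 44308800/43550027 ≈ 1.0174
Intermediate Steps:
n = -1/85 ≈ -0.011765
b(h) = 1/(2*h)
T(P) = 4*P² (T(P) = (2*P)*(2*P) = 4*P²)
(T(94) - 6384)/(28465 + (b(9) + 79)*n) = (4*94² - 6384)/(28465 + ((½)/9 + 79)*(-1/85)) = (4*8836 - 6384)/(28465 + ((½)*(⅑) + 79)*(-1/85)) = (35344 - 6384)/(28465 + (1/18 + 79)*(-1/85)) = 28960/(28465 + (1423/18)*(-1/85)) = 28960/(28465 - 1423/1530) = 28960/(43550027/1530) = 28960*(1530/43550027) = 44308800/43550027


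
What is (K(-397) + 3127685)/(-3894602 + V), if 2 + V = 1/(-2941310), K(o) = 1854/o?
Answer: -3652192540249210/4547729363422677 ≈ -0.80308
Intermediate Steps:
V = -5882621/2941310 (V = -2 + 1/(-2941310) = -2 - 1/2941310 = -5882621/2941310 ≈ -2.0000)
(K(-397) + 3127685)/(-3894602 + V) = (1854/(-397) + 3127685)/(-3894602 - 5882621/2941310) = (1854*(-1/397) + 3127685)/(-11455237691241/2941310) = (-1854/397 + 3127685)*(-2941310/11455237691241) = (1241689091/397)*(-2941310/11455237691241) = -3652192540249210/4547729363422677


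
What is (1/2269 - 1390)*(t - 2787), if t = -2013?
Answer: 15138763200/2269 ≈ 6.6720e+6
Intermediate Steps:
(1/2269 - 1390)*(t - 2787) = (1/2269 - 1390)*(-2013 - 2787) = (1/2269 - 1390)*(-4800) = -3153909/2269*(-4800) = 15138763200/2269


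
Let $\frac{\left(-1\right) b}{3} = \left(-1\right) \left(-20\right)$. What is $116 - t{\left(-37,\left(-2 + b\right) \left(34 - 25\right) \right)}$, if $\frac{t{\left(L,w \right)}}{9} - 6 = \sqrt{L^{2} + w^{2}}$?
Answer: $62 - 9 \sqrt{312733} \approx -4971.0$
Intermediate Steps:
$b = -60$ ($b = - 3 \left(\left(-1\right) \left(-20\right)\right) = \left(-3\right) 20 = -60$)
$t{\left(L,w \right)} = 54 + 9 \sqrt{L^{2} + w^{2}}$
$116 - t{\left(-37,\left(-2 + b\right) \left(34 - 25\right) \right)} = 116 - \left(54 + 9 \sqrt{\left(-37\right)^{2} + \left(\left(-2 - 60\right) \left(34 - 25\right)\right)^{2}}\right) = 116 - \left(54 + 9 \sqrt{1369 + \left(\left(-62\right) 9\right)^{2}}\right) = 116 - \left(54 + 9 \sqrt{1369 + \left(-558\right)^{2}}\right) = 116 - \left(54 + 9 \sqrt{1369 + 311364}\right) = 116 - \left(54 + 9 \sqrt{312733}\right) = 62 - 9 \sqrt{312733}$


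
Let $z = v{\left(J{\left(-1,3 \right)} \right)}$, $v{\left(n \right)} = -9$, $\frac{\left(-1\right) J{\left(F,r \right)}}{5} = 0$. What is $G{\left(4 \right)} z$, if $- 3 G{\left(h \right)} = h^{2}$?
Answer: $48$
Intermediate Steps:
$G{\left(h \right)} = - \frac{h^{2}}{3}$
$J{\left(F,r \right)} = 0$ ($J{\left(F,r \right)} = \left(-5\right) 0 = 0$)
$z = -9$
$G{\left(4 \right)} z = - \frac{4^{2}}{3} \left(-9\right) = \left(- \frac{1}{3}\right) 16 \left(-9\right) = \left(- \frac{16}{3}\right) \left(-9\right) = 48$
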